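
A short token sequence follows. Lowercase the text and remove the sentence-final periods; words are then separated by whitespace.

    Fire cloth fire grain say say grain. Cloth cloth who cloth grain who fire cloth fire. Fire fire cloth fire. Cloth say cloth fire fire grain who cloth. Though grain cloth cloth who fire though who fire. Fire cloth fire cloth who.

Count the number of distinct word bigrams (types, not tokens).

20

42 tokens → 41 bigram windows in total.
Repeated bigrams (each contributes count−1 duplicates):
  fire cloth: 6
  cloth fire: 5
  fire fire: 4
  cloth who: 3
  who fire: 3
  cloth cloth: 2
  fire grain: 2
  grain cloth: 2
  … (2 more repeated)
21 duplicate windows → 41 − 21 = 20 distinct.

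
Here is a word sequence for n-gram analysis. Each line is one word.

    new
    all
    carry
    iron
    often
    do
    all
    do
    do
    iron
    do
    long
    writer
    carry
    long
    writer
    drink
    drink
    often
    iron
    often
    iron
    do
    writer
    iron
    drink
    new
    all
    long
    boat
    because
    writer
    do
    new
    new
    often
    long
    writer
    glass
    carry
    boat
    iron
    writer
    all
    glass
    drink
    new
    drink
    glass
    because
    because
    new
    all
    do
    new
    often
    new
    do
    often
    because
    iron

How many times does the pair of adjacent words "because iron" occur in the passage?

1

Scanning the 60 overlapping bigram windows for "because iron":
  position 60–61: because iron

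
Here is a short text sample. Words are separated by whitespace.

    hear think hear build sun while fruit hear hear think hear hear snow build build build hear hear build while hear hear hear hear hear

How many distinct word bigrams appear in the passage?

25 tokens → 24 bigram windows in total.
Repeated bigrams (each contributes count−1 duplicates):
  hear hear: 7
  build build: 2
  hear build: 2
  hear think: 2
  think hear: 2
10 duplicate windows → 24 − 10 = 14 distinct.

14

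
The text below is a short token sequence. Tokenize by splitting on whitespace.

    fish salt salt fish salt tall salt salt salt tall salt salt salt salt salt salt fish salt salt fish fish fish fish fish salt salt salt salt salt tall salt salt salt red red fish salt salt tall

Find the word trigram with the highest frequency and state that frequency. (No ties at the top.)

"salt salt salt", 9 times

Trigram frequencies (highest first):
  salt salt salt: 9
  fish salt salt: 4
  salt salt fish: 3
  salt tall salt: 3
  tall salt salt: 3
  salt salt tall: 3
  … (9 more, each ≤ 3)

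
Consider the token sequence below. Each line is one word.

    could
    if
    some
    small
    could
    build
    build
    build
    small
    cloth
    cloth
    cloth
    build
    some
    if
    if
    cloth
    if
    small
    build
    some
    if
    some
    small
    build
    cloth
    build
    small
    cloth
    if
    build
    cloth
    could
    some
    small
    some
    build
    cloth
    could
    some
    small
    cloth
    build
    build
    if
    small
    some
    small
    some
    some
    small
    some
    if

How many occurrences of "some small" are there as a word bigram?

6

Scanning the 52 overlapping bigram windows for "some small":
  position 3–4: some small
  position 23–24: some small
  position 34–35: some small
  position 40–41: some small
  position 47–48: some small
  position 50–51: some small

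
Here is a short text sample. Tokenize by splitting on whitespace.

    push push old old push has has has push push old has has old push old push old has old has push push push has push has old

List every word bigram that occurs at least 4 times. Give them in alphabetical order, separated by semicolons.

Bigram counts meeting the condition (at least 4 times):
  push old: 4
  push push: 4

push old; push push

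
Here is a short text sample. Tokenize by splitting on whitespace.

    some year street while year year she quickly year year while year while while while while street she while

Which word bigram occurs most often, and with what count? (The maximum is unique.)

"while while", 3 times

Bigram frequencies (highest first):
  while while: 3
  while year: 2
  year year: 2
  year while: 2
  some year: 1
  year street: 1
  … (7 more, each ≤ 1)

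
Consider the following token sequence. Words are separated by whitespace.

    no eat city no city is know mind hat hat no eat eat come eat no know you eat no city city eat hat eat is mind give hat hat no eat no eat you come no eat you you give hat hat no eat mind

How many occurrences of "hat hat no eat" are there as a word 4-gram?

Scanning the 43 overlapping 4-gram windows for "hat hat no eat":
  position 9–12: hat hat no eat
  position 29–32: hat hat no eat
  position 42–45: hat hat no eat

3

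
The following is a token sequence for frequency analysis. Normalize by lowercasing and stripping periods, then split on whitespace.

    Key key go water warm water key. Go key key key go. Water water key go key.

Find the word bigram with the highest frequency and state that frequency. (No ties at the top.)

"key go", 4 times

Bigram frequencies (highest first):
  key go: 4
  key key: 3
  go water: 2
  water key: 2
  go key: 2
  water warm: 1
  … (2 more, each ≤ 1)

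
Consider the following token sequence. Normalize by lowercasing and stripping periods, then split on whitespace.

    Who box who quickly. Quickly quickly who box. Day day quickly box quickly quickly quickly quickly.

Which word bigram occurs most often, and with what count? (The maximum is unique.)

Bigram frequencies (highest first):
  quickly quickly: 5
  who box: 2
  box who: 1
  who quickly: 1
  quickly who: 1
  box day: 1
  … (4 more, each ≤ 1)

"quickly quickly", 5 times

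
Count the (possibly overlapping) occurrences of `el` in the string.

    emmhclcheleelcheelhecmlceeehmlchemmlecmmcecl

3

Sliding a length-2 window over the 44 characters (43 positions):
  position 9–10: el
  position 12–13: el
  position 17–18: el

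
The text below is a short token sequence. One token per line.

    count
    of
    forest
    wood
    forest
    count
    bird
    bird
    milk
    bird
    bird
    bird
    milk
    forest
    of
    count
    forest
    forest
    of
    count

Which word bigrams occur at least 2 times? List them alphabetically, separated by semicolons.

Bigram counts meeting the condition (at least 2 times):
  bird bird: 3
  bird milk: 2
  forest of: 2
  of count: 2

bird bird; bird milk; forest of; of count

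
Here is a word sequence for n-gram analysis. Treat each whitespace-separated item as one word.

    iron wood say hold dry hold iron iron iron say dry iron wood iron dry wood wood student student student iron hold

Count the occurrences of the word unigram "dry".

3

Scanning the 22 tokens for "dry":
  position 5: dry
  position 11: dry
  position 15: dry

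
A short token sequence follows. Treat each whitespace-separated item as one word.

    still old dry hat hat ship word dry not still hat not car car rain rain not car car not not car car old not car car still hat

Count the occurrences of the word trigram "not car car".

Scanning the 27 overlapping trigram windows for "not car car":
  position 12–14: not car car
  position 17–19: not car car
  position 21–23: not car car
  position 25–27: not car car

4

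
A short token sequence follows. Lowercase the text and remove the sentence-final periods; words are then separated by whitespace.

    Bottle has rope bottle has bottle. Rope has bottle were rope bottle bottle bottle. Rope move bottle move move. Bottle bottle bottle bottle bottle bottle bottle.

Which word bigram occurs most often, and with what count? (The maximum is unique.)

"bottle bottle", 8 times

Bigram frequencies (highest first):
  bottle bottle: 8
  bottle has: 2
  rope bottle: 2
  has bottle: 2
  bottle rope: 2
  move bottle: 2
  … (7 more, each ≤ 1)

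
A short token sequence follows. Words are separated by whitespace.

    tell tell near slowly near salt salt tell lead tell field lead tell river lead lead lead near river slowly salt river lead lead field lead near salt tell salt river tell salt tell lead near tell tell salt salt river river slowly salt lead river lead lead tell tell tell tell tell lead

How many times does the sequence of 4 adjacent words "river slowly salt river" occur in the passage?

Scanning the 51 overlapping 4-gram windows for "river slowly salt river":
  position 19–22: river slowly salt river

1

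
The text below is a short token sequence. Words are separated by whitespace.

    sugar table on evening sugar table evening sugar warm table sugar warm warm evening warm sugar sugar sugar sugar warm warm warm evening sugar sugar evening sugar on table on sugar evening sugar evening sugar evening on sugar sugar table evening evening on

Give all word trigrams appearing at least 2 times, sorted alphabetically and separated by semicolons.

evening sugar evening; sugar evening sugar; sugar sugar sugar; sugar table evening; sugar warm warm; warm warm evening

Trigram counts meeting the condition (at least 2 times):
  evening sugar evening: 2
  sugar evening sugar: 3
  sugar sugar sugar: 2
  sugar table evening: 2
  sugar warm warm: 2
  warm warm evening: 2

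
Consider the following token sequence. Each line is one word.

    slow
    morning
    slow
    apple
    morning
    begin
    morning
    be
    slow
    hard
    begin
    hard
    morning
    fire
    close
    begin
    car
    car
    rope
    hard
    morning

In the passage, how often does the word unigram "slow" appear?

Scanning the 21 tokens for "slow":
  position 1: slow
  position 3: slow
  position 9: slow

3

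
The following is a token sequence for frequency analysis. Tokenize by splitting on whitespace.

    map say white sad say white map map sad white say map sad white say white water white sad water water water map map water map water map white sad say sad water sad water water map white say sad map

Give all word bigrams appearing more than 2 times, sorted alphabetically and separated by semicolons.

sad water; say white; water map; water water; white sad; white say

Bigram counts meeting the condition (more than 2 times):
  sad water: 3
  say white: 3
  water map: 4
  water water: 3
  white sad: 3
  white say: 3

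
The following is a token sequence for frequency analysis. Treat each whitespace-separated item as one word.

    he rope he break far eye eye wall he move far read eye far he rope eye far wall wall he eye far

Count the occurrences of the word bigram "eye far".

Scanning the 22 overlapping bigram windows for "eye far":
  position 13–14: eye far
  position 17–18: eye far
  position 22–23: eye far

3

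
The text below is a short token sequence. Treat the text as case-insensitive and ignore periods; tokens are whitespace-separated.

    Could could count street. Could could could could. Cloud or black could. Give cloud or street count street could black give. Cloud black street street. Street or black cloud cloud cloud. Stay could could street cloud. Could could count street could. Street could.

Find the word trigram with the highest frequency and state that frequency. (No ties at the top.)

"count street could", 3 times

Trigram frequencies (highest first):
  count street could: 3
  could could count: 2
  could count street: 2
  could could could: 2
  street could could: 1
  could could cloud: 1
  … (30 more, each ≤ 1)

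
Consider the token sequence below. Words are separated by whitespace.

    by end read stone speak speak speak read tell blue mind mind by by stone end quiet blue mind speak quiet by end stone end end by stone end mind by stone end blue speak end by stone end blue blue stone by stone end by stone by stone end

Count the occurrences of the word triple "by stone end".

Scanning the 48 overlapping trigram windows for "by stone end":
  position 14–16: by stone end
  position 27–29: by stone end
  position 31–33: by stone end
  position 37–39: by stone end
  position 43–45: by stone end
  position 48–50: by stone end

6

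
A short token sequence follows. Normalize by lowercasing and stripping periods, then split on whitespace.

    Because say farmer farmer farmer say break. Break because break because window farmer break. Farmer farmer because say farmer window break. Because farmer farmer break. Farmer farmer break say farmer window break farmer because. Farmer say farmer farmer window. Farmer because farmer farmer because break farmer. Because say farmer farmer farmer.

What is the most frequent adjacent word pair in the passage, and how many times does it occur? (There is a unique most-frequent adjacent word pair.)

Bigram frequencies (highest first):
  farmer farmer: 9
  say farmer: 5
  farmer because: 5
  break farmer: 4
  because say: 3
  break because: 3
  … (11 more, each ≤ 3)

"farmer farmer", 9 times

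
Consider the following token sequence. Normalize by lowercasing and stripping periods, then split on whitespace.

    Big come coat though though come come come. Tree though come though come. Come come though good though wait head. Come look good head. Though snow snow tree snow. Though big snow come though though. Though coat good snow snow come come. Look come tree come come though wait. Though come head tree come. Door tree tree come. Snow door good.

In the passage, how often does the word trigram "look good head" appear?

Scanning the 59 overlapping trigram windows for "look good head":
  position 22–24: look good head

1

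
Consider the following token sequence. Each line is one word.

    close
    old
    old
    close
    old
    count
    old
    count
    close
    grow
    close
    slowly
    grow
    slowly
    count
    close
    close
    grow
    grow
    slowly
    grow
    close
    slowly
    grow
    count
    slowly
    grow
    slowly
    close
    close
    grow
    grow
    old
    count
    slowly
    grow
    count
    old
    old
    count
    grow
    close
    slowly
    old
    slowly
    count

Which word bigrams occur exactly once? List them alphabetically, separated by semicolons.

count grow; grow old; old close; old slowly; slowly close; slowly old

Bigram counts meeting the condition (exactly once):
  count grow: 1
  grow old: 1
  old close: 1
  old slowly: 1
  slowly close: 1
  slowly old: 1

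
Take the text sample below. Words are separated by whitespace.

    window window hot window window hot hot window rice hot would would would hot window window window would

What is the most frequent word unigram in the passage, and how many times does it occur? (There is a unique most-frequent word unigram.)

"window", 8 times

Unigram frequencies (highest first):
  window: 8
  hot: 5
  would: 4
  rice: 1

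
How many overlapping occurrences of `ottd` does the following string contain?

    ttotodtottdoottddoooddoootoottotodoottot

2

Sliding a length-4 window over the 40 characters (37 positions):
  position 8–11: ottd
  position 13–16: ottd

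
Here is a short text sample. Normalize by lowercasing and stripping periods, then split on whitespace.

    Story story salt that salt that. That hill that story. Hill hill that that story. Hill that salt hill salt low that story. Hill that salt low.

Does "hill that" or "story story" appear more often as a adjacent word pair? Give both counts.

"hill that": 4 occurrences
"story story": 1 occurrence

"hill that" (4 vs 1)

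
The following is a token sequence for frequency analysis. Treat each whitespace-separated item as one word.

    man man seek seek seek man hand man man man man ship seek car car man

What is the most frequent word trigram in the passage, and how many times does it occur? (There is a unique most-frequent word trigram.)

"man man man", 2 times

Trigram frequencies (highest first):
  man man man: 2
  man man seek: 1
  man seek seek: 1
  seek seek seek: 1
  seek seek man: 1
  seek man hand: 1
  … (7 more, each ≤ 1)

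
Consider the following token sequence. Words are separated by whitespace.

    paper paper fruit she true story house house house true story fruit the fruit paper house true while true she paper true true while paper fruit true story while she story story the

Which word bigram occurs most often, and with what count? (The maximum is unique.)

"true story", 3 times

Bigram frequencies (highest first):
  true story: 3
  paper fruit: 2
  house house: 2
  house true: 2
  true while: 2
  paper paper: 1
  … (20 more, each ≤ 1)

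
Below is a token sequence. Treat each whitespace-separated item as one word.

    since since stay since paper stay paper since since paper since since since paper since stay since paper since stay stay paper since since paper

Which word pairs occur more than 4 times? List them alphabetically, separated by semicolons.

Bigram counts meeting the condition (more than 4 times):
  paper since: 5
  since paper: 5
  since since: 5

paper since; since paper; since since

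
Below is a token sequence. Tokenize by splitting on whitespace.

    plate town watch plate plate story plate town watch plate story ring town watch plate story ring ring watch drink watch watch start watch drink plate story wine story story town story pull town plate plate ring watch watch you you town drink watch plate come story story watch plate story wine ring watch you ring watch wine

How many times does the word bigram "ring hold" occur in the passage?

Scanning the 57 overlapping bigram windows for "ring hold":
  (none found)

0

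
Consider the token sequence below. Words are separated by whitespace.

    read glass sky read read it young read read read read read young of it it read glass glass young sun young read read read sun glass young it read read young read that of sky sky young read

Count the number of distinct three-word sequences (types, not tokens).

39 tokens → 37 trigram windows in total.
Repeated trigrams (each contributes count−1 duplicates):
  read read read: 4
  read read young: 2
  young read read: 2
5 duplicate windows → 37 − 5 = 32 distinct.

32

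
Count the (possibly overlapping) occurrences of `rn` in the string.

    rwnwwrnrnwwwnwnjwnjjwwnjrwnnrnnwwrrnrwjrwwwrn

Sliding a length-2 window over the 45 characters (44 positions):
  position 6–7: rn
  position 8–9: rn
  position 29–30: rn
  position 35–36: rn
  position 44–45: rn

5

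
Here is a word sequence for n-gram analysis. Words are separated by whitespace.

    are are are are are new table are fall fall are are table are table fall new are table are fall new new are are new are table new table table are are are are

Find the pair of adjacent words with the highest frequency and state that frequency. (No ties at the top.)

Bigram frequencies (highest first):
  are are: 9
  table are: 4
  are table: 4
  new are: 3
  are new: 2
  new table: 2
  … (8 more, each ≤ 2)

"are are", 9 times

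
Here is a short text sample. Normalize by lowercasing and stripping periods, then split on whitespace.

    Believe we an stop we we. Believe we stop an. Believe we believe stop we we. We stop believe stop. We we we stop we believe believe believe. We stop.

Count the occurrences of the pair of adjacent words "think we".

0

Scanning the 29 overlapping bigram windows for "think we":
  (none found)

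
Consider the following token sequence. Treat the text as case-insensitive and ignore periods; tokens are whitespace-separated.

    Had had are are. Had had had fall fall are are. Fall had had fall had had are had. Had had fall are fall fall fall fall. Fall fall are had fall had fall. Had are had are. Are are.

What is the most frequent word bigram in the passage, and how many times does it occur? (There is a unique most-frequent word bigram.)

"had had", 7 times

Bigram frequencies (highest first):
  had had: 7
  fall fall: 6
  had fall: 5
  had are: 4
  are are: 4
  are had: 4
  … (3 more, each ≤ 4)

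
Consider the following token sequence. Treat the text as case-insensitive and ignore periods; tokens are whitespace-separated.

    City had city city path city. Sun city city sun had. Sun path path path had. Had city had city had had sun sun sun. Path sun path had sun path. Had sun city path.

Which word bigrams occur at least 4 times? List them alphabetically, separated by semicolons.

had sun; sun path

Bigram counts meeting the condition (at least 4 times):
  had sun: 4
  sun path: 4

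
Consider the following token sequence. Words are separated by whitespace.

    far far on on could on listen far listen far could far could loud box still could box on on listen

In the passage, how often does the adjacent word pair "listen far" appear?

Scanning the 20 overlapping bigram windows for "listen far":
  position 7–8: listen far
  position 9–10: listen far

2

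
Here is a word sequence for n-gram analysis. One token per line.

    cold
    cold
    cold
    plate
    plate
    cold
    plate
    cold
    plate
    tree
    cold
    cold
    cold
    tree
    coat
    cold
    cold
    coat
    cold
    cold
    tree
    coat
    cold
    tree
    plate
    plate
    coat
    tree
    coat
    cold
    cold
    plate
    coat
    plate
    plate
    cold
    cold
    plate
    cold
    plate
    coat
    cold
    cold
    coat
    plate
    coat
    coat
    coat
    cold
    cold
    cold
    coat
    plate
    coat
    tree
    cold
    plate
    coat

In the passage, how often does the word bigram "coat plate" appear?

Scanning the 57 overlapping bigram windows for "coat plate":
  position 33–34: coat plate
  position 44–45: coat plate
  position 52–53: coat plate

3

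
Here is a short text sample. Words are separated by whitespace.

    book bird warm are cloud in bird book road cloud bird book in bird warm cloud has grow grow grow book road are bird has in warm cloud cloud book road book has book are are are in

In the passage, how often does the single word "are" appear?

Scanning the 38 tokens for "are":
  position 4: are
  position 23: are
  position 35: are
  position 36: are
  position 37: are

5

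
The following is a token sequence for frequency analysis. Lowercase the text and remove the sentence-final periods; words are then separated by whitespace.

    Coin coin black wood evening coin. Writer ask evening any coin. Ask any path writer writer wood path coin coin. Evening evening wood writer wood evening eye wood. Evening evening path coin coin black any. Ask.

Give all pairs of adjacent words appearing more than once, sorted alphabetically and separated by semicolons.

Bigram counts meeting the condition (more than once):
  coin black: 2
  coin coin: 3
  evening evening: 2
  path coin: 2
  wood evening: 3
  writer wood: 2

coin black; coin coin; evening evening; path coin; wood evening; writer wood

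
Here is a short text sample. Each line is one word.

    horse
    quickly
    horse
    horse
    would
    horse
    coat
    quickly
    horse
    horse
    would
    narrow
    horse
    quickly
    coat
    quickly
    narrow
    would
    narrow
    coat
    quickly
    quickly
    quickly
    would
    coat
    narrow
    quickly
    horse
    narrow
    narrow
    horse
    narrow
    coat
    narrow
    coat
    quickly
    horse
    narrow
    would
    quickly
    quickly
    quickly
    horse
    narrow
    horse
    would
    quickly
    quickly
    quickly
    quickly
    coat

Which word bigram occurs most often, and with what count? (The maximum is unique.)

Bigram frequencies (highest first):
  quickly quickly: 7
  quickly horse: 5
  coat quickly: 4
  horse narrow: 4
  horse would: 3
  narrow horse: 3
  … (15 more, each ≤ 3)

"quickly quickly", 7 times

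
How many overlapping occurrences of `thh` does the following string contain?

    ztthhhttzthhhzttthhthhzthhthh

6

Sliding a length-3 window over the 29 characters (27 positions):
  position 3–5: thh
  position 10–12: thh
  position 17–19: thh
  position 20–22: thh
  position 24–26: thh
  position 27–29: thh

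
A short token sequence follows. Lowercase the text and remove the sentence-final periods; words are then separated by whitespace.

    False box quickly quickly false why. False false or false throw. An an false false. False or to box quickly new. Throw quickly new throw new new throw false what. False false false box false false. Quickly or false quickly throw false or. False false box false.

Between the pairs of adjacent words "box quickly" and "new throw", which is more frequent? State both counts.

"box quickly": 2 occurrences
"new throw": 3 occurrences

"new throw" (3 vs 2)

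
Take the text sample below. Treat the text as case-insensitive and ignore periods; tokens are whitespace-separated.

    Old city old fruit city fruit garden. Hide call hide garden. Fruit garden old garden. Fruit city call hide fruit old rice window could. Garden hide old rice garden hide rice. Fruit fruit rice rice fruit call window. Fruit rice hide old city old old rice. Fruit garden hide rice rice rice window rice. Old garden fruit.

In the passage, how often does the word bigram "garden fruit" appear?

Scanning the 56 overlapping bigram windows for "garden fruit":
  position 11–12: garden fruit
  position 15–16: garden fruit
  position 56–57: garden fruit

3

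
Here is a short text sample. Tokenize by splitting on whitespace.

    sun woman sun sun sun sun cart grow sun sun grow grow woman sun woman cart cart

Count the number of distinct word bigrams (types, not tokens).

17 tokens → 16 bigram windows in total.
Repeated bigrams (each contributes count−1 duplicates):
  sun sun: 4
  sun woman: 2
  woman sun: 2
5 duplicate windows → 16 − 5 = 11 distinct.

11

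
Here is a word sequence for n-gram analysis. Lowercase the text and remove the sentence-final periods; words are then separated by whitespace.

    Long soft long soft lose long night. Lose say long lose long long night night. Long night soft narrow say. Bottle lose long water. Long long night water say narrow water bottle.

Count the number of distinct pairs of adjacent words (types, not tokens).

32 tokens → 31 bigram windows in total.
Repeated bigrams (each contributes count−1 duplicates):
  long night: 4
  lose long: 3
  long long: 2
  long soft: 2
7 duplicate windows → 31 − 7 = 24 distinct.

24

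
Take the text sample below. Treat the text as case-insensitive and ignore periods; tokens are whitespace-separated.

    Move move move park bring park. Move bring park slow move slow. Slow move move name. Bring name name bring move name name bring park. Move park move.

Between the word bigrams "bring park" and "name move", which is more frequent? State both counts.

"bring park": 3 occurrences
"name move": 0 occurrences

"bring park" (3 vs 0)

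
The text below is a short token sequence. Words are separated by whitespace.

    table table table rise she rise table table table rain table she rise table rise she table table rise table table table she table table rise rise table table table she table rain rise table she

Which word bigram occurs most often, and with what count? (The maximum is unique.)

"table table", 10 times

Bigram frequencies (highest first):
  table table: 10
  rise table: 5
  table rise: 4
  table she: 4
  she table: 3
  rise she: 2
  … (5 more, each ≤ 2)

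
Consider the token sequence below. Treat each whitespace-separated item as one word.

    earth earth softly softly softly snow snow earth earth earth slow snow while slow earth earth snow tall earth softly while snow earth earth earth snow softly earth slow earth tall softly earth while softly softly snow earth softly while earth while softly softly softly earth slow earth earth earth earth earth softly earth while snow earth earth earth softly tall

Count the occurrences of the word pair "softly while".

2

Scanning the 60 overlapping bigram windows for "softly while":
  position 20–21: softly while
  position 39–40: softly while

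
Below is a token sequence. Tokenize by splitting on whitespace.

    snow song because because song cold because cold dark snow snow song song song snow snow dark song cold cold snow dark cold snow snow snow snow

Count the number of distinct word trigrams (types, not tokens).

27 tokens → 25 trigram windows in total.
Repeated trigrams (each contributes count−1 duplicates):
  snow snow snow: 2
1 duplicate windows → 25 − 1 = 24 distinct.

24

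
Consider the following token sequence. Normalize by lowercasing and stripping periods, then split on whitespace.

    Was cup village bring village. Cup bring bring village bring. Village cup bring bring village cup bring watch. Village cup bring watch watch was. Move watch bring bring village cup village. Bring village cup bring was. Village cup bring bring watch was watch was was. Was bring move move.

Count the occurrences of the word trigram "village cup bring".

6

Scanning the 47 overlapping trigram windows for "village cup bring":
  position 5–7: village cup bring
  position 11–13: village cup bring
  position 15–17: village cup bring
  position 19–21: village cup bring
  position 33–35: village cup bring
  position 37–39: village cup bring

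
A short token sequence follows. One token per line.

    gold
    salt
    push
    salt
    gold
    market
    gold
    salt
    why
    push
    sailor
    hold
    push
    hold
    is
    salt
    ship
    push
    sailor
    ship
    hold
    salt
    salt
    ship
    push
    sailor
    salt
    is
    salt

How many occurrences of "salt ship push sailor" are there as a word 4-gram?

2

Scanning the 26 overlapping 4-gram windows for "salt ship push sailor":
  position 16–19: salt ship push sailor
  position 23–26: salt ship push sailor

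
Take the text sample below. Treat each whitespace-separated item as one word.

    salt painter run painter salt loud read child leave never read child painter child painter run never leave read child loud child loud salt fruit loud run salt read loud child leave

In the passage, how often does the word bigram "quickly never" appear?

Scanning the 31 overlapping bigram windows for "quickly never":
  (none found)

0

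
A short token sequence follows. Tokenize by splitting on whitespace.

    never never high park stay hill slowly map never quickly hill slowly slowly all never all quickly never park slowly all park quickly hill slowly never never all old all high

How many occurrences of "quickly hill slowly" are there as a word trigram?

2

Scanning the 29 overlapping trigram windows for "quickly hill slowly":
  position 10–12: quickly hill slowly
  position 23–25: quickly hill slowly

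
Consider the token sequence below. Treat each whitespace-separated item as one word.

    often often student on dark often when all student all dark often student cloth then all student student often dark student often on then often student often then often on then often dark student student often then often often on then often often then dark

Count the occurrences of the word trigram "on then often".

Scanning the 43 overlapping trigram windows for "on then often":
  position 23–25: on then often
  position 30–32: on then often
  position 40–42: on then often

3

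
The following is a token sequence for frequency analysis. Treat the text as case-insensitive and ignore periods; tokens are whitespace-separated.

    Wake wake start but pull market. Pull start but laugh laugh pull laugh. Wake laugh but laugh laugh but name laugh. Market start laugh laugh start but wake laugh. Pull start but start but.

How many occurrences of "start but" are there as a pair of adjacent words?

Scanning the 33 overlapping bigram windows for "start but":
  position 3–4: start but
  position 8–9: start but
  position 26–27: start but
  position 31–32: start but
  position 33–34: start but

5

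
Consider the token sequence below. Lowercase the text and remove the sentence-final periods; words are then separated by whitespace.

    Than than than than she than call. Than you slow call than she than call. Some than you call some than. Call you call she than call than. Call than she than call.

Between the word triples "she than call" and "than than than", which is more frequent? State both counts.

"she than call" (4 vs 2)

"she than call": 4 occurrences
"than than than": 2 occurrences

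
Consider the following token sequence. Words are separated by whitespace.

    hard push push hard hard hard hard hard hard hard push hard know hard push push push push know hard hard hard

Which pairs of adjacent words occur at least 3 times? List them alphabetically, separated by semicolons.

hard hard; hard push; push push

Bigram counts meeting the condition (at least 3 times):
  hard hard: 8
  hard push: 3
  push push: 4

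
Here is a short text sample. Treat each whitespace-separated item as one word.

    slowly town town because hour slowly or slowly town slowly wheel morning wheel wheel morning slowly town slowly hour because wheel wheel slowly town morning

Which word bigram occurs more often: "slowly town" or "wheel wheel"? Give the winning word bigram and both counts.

"slowly town" (4 vs 2)

"slowly town": 4 occurrences
"wheel wheel": 2 occurrences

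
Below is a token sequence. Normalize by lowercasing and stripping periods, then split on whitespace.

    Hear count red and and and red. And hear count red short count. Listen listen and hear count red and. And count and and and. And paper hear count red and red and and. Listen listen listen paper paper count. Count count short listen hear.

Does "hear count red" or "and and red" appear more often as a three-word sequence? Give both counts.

"hear count red" (4 vs 1)

"hear count red": 4 occurrences
"and and red": 1 occurrence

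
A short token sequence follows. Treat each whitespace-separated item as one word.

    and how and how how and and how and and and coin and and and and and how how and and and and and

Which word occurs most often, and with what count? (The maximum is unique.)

Unigram frequencies (highest first):
  and: 17
  how: 6
  coin: 1

"and", 17 times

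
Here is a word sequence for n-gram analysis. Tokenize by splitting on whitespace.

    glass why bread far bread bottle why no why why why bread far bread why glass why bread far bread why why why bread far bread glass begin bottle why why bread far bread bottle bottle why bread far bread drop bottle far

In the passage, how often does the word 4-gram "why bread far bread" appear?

Scanning the 40 overlapping 4-gram windows for "why bread far bread":
  position 2–5: why bread far bread
  position 11–14: why bread far bread
  position 17–20: why bread far bread
  position 23–26: why bread far bread
  position 31–34: why bread far bread
  position 37–40: why bread far bread

6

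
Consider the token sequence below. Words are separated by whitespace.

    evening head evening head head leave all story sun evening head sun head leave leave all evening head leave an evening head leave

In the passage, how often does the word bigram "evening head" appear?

Scanning the 22 overlapping bigram windows for "evening head":
  position 1–2: evening head
  position 3–4: evening head
  position 10–11: evening head
  position 17–18: evening head
  position 21–22: evening head

5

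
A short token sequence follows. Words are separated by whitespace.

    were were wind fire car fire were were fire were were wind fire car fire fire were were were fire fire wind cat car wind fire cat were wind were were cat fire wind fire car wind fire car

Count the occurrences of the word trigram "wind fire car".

4

Scanning the 37 overlapping trigram windows for "wind fire car":
  position 3–5: wind fire car
  position 12–14: wind fire car
  position 34–36: wind fire car
  position 37–39: wind fire car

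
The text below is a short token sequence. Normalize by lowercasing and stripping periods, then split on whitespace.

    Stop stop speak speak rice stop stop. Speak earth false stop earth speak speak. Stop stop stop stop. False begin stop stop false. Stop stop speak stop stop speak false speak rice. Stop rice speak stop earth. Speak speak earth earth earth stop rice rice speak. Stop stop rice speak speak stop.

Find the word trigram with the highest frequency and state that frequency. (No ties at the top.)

Trigram frequencies (highest first):
  stop stop speak: 4
  speak stop stop: 3
  speak rice stop: 2
  stop earth speak: 2
  earth speak speak: 2
  speak speak stop: 2
  … (31 more, each ≤ 2)

"stop stop speak", 4 times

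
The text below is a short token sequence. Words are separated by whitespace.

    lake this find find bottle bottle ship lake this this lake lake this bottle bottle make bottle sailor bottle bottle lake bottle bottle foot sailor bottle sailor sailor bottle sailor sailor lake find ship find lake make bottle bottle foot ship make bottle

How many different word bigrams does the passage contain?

28

43 tokens → 42 bigram windows in total.
Repeated bigrams (each contributes count−1 duplicates):
  bottle bottle: 5
  bottle sailor: 3
  lake this: 3
  make bottle: 3
  sailor bottle: 3
  bottle foot: 2
  sailor sailor: 2
14 duplicate windows → 42 − 14 = 28 distinct.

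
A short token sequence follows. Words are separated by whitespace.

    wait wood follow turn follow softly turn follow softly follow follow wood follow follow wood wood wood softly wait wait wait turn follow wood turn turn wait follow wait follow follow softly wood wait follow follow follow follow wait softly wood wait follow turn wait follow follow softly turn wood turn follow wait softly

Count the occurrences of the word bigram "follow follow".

7

Scanning the 53 overlapping bigram windows for "follow follow":
  position 10–11: follow follow
  position 13–14: follow follow
  position 30–31: follow follow
  position 35–36: follow follow
  position 36–37: follow follow
  position 37–38: follow follow
  position 46–47: follow follow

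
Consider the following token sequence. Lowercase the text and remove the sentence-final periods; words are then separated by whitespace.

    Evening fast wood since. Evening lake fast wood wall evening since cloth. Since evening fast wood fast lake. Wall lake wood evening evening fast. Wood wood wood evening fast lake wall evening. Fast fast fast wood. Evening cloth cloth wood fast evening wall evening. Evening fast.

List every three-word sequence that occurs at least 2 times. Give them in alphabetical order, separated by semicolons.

evening evening fast; evening fast wood; fast lake wall

Trigram counts meeting the condition (at least 2 times):
  evening evening fast: 2
  evening fast wood: 3
  fast lake wall: 2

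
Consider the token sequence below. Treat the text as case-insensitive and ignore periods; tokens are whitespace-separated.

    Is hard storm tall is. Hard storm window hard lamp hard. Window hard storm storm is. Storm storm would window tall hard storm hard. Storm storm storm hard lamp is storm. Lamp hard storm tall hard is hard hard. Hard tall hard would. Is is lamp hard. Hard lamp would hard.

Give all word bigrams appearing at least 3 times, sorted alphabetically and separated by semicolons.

hard hard; hard lamp; hard storm; is hard; lamp hard; storm storm; tall hard

Bigram counts meeting the condition (at least 3 times):
  hard hard: 3
  hard lamp: 3
  hard storm: 6
  is hard: 3
  lamp hard: 3
  storm storm: 4
  tall hard: 3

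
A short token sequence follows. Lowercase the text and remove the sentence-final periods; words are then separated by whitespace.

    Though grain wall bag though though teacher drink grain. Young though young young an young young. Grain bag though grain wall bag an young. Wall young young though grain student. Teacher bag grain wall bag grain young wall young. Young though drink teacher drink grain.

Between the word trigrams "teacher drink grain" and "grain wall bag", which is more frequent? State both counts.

"grain wall bag" (3 vs 2)

"teacher drink grain": 2 occurrences
"grain wall bag": 3 occurrences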